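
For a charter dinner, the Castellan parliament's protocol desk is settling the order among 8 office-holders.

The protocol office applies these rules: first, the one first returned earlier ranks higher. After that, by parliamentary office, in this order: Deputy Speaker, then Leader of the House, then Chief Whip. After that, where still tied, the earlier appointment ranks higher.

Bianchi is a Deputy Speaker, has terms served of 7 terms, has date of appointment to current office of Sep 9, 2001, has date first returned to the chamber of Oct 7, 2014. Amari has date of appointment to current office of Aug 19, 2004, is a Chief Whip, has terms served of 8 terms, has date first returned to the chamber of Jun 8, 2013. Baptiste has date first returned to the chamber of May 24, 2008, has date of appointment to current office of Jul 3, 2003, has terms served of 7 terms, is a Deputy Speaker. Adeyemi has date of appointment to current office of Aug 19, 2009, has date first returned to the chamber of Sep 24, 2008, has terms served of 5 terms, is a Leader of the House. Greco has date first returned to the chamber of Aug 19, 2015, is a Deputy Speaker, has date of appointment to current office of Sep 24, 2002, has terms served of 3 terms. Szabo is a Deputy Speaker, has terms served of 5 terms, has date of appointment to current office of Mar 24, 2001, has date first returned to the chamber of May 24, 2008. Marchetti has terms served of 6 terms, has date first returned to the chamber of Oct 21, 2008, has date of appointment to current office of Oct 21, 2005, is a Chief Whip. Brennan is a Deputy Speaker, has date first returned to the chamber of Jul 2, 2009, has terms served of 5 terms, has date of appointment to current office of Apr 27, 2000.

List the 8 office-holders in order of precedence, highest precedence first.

By date first returned to the chamber (earlier first): Szabo and Baptiste (both May 24, 2008); then Adeyemi (Sep 24, 2008); then Marchetti (Oct 21, 2008); then Brennan (Jul 2, 2009); then Amari (Jun 8, 2013); then Bianchi (Oct 7, 2014); then Greco (Aug 19, 2015).
Szabo and Baptiste are each Deputy Speaker, so the next rule applies.
Among Szabo and Baptiste, by date of appointment to current office (earlier first): Szabo (Mar 24, 2001) before Baptiste (Jul 3, 2003).
Full order: Szabo, Baptiste, Adeyemi, Marchetti, Brennan, Amari, Bianchi, Greco.

Szabo, Baptiste, Adeyemi, Marchetti, Brennan, Amari, Bianchi, Greco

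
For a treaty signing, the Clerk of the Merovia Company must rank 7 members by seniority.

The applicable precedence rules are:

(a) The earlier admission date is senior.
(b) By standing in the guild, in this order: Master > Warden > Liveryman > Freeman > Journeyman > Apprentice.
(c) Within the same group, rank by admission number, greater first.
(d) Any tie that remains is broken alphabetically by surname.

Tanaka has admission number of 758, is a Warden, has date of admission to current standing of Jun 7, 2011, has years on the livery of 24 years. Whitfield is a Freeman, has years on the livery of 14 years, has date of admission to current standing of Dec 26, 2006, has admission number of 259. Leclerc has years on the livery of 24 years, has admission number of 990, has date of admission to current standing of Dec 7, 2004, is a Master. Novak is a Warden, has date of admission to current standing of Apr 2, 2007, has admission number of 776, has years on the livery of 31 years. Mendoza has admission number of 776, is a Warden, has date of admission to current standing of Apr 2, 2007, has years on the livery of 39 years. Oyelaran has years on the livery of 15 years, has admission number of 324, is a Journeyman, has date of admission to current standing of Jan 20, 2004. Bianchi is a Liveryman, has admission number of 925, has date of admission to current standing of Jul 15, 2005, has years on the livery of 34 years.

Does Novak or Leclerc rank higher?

Leclerc

By date of admission to current standing (earlier first): Oyelaran (Jan 20, 2004); then Leclerc (Dec 7, 2004); then Bianchi (Jul 15, 2005); then Whitfield (Dec 26, 2006); then Mendoza and Novak (both Apr 2, 2007); then Tanaka (Jun 7, 2011).
Mendoza and Novak are each Warden, so the next rule applies.
Mendoza and Novak both have admission number 776, so the next rule applies.
Among Mendoza and Novak, alphabetically by surname: Mendoza before Novak.
So Leclerc takes precedence.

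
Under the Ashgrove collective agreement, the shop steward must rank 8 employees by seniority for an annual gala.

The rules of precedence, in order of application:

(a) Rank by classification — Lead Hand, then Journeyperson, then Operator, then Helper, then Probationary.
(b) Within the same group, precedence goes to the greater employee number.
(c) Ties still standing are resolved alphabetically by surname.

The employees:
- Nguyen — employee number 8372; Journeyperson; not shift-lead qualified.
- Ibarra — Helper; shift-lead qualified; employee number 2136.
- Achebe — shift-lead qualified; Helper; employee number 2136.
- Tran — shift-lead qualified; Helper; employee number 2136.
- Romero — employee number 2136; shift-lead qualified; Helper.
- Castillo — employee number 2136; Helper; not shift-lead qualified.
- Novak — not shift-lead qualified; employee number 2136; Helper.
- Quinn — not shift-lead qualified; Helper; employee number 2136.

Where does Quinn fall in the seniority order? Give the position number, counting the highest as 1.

6

By classification: Nguyen (Journeyperson); then Achebe, Castillo, Ibarra, Novak, Quinn, Romero and Tran (Helper).
Achebe, Castillo, Ibarra, Novak, Quinn, Romero and Tran all have employee number 2136, so the next rule applies.
Among Achebe, Castillo, Ibarra, Novak, Quinn, Romero and Tran, alphabetically by surname: Achebe before Castillo before Ibarra before Novak before Quinn before Romero before Tran.
Order: Nguyen, Achebe, Castillo, Ibarra, Novak, Quinn, Romero, Tran. So position 6.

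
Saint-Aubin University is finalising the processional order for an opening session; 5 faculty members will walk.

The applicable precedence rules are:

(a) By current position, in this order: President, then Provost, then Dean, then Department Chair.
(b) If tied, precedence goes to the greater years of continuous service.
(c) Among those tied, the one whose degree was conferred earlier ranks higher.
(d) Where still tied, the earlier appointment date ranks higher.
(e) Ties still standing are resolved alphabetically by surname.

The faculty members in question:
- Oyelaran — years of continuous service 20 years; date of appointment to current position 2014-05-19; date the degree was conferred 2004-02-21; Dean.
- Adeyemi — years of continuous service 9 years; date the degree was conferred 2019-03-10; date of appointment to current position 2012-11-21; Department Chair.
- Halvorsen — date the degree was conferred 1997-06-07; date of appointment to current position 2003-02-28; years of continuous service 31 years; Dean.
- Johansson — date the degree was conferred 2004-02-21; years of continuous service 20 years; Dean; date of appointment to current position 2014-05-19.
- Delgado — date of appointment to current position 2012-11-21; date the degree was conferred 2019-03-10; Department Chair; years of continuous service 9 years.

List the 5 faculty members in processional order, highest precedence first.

By current position: Halvorsen, Johansson and Oyelaran (Dean); then Adeyemi and Delgado (Department Chair).
Among Halvorsen, Johansson and Oyelaran, by years of continuous service (higher first): Halvorsen (31 years) before Johansson and Oyelaran (20 years).
Johansson and Oyelaran both have date the degree was conferred 2004-02-21, so the next rule applies.
Johansson and Oyelaran both have date of appointment to current position 2014-05-19, so the next rule applies.
Among Johansson and Oyelaran, alphabetically by surname: Johansson before Oyelaran.
Adeyemi and Delgado both have years of continuous service 9 years, so the next rule applies.
Adeyemi and Delgado both have date the degree was conferred 2019-03-10, so the next rule applies.
Adeyemi and Delgado both have date of appointment to current position 2012-11-21, so the next rule applies.
Among Adeyemi and Delgado, alphabetically by surname: Adeyemi before Delgado.
Full order: Halvorsen, Johansson, Oyelaran, Adeyemi, Delgado.

Halvorsen, Johansson, Oyelaran, Adeyemi, Delgado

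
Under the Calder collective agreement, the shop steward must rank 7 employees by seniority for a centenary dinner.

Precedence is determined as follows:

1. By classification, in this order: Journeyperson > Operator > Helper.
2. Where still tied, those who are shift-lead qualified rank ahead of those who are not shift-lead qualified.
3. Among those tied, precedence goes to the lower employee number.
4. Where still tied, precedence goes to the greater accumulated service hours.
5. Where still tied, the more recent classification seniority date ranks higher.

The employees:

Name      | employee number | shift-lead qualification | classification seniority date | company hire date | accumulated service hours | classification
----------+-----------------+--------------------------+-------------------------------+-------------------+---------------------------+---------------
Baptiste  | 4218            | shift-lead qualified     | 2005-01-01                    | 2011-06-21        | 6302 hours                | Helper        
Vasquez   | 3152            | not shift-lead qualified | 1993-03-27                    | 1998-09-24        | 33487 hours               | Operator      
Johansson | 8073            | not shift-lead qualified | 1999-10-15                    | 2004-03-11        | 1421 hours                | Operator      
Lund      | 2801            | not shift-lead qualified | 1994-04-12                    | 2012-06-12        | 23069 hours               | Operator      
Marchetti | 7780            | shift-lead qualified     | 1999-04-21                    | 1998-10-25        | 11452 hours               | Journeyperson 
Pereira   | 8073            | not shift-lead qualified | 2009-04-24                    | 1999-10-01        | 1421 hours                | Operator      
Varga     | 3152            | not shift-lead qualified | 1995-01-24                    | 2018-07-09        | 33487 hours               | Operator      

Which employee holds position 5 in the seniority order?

By classification: Marchetti (Journeyperson); then Lund, Varga, Vasquez, Pereira and Johansson (Operator); then Baptiste (Helper).
Lund, Varga, Vasquez, Pereira and Johansson are each not shift-lead qualified, so the next rule applies.
Among Lund, Varga, Vasquez, Pereira and Johansson, by employee number (lower first): Lund (2801) before Varga and Vasquez (3152) before Pereira and Johansson (8073).
Varga and Vasquez both have accumulated service hours 33487 hours, so the next rule applies.
Among Varga and Vasquez, by classification seniority date (later first): Varga (1995-01-24) before Vasquez (1993-03-27).
Pereira and Johansson both have accumulated service hours 1421 hours, so the next rule applies.
Among Pereira and Johansson, by classification seniority date (later first): Pereira (2009-04-24) before Johansson (1999-10-15).
Order: Marchetti, Lund, Varga, Vasquez, Pereira, Johansson, Baptiste.

Pereira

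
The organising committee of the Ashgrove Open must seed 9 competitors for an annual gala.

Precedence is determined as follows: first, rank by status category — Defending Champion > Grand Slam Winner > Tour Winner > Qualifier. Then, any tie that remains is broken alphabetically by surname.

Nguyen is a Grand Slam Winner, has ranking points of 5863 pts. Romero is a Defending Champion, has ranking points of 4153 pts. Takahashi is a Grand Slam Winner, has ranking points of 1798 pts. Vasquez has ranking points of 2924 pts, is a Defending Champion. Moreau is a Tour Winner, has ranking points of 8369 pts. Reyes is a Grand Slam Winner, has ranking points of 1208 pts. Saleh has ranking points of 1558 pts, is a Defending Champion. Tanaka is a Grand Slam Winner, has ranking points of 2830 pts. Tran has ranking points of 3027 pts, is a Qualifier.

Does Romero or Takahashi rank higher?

By status category: Romero, Saleh and Vasquez (Defending Champion); then Nguyen, Reyes, Takahashi and Tanaka (Grand Slam Winner); then Moreau (Tour Winner); then Tran (Qualifier).
Among Romero, Saleh and Vasquez, alphabetically by surname: Romero before Saleh before Vasquez.
Among Nguyen, Reyes, Takahashi and Tanaka, alphabetically by surname: Nguyen before Reyes before Takahashi before Tanaka.
So Romero takes precedence.

Romero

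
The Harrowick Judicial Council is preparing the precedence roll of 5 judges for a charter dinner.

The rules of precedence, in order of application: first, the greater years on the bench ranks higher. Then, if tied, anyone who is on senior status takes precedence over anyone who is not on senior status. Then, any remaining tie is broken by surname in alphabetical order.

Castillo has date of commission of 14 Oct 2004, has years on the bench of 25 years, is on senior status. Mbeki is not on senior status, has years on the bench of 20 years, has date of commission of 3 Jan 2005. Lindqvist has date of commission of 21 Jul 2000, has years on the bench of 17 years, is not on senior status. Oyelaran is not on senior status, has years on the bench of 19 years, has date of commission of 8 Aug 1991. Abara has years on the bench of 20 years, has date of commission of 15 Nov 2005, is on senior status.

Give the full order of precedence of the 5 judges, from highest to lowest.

Castillo, Abara, Mbeki, Oyelaran, Lindqvist

By years on the bench (higher first): Castillo (25 years); then Abara and Mbeki (both 20 years); then Oyelaran (19 years); then Lindqvist (17 years).
Among Abara and Mbeki, on senior status before not on senior status: Abara (on senior status) before Mbeki (not on senior status).
Full order: Castillo, Abara, Mbeki, Oyelaran, Lindqvist.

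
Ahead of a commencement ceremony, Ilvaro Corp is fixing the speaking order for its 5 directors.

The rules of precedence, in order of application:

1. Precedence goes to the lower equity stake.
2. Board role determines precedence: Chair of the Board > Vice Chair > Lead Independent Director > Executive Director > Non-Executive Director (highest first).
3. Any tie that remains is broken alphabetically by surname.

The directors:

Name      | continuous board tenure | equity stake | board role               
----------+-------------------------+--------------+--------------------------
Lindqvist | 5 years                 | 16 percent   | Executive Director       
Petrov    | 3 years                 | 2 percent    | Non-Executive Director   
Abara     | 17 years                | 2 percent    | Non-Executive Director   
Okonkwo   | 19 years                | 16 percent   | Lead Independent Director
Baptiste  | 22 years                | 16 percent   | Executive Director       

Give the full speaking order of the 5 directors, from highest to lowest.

Abara, Petrov, Okonkwo, Baptiste, Lindqvist

By equity stake (lower first): Abara and Petrov (both 2 percent); then Okonkwo, Baptiste and Lindqvist (each 16 percent).
Abara and Petrov are each Non-Executive Director, so the next rule applies.
Among Abara and Petrov, alphabetically by surname: Abara before Petrov.
Among Okonkwo, Baptiste and Lindqvist, by board role: Okonkwo (Lead Independent Director) before Baptiste and Lindqvist (Executive Director).
Among Baptiste and Lindqvist, alphabetically by surname: Baptiste before Lindqvist.
Full order: Abara, Petrov, Okonkwo, Baptiste, Lindqvist.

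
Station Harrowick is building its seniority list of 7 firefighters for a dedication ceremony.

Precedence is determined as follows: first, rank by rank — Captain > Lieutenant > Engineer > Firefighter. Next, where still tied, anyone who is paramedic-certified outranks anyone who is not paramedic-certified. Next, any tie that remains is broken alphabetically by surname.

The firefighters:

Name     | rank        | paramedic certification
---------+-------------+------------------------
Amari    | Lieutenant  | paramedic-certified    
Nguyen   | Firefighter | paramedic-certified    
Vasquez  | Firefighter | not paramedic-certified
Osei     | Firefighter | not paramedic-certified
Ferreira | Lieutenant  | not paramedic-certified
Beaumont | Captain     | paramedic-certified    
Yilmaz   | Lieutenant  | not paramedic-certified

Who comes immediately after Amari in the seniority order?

By rank: Beaumont (Captain); then Amari, Ferreira and Yilmaz (Lieutenant); then Nguyen, Osei and Vasquez (Firefighter).
Among Amari, Ferreira and Yilmaz, paramedic-certified before not paramedic-certified: Amari (paramedic-certified) before Ferreira and Yilmaz (not paramedic-certified).
Among Ferreira and Yilmaz, alphabetically by surname: Ferreira before Yilmaz.
Among Nguyen, Osei and Vasquez, paramedic-certified before not paramedic-certified: Nguyen (paramedic-certified) before Osei and Vasquez (not paramedic-certified).
Among Osei and Vasquez, alphabetically by surname: Osei before Vasquez.
Order: Beaumont, Amari, Ferreira, Yilmaz, Nguyen, Osei, Vasquez.

Ferreira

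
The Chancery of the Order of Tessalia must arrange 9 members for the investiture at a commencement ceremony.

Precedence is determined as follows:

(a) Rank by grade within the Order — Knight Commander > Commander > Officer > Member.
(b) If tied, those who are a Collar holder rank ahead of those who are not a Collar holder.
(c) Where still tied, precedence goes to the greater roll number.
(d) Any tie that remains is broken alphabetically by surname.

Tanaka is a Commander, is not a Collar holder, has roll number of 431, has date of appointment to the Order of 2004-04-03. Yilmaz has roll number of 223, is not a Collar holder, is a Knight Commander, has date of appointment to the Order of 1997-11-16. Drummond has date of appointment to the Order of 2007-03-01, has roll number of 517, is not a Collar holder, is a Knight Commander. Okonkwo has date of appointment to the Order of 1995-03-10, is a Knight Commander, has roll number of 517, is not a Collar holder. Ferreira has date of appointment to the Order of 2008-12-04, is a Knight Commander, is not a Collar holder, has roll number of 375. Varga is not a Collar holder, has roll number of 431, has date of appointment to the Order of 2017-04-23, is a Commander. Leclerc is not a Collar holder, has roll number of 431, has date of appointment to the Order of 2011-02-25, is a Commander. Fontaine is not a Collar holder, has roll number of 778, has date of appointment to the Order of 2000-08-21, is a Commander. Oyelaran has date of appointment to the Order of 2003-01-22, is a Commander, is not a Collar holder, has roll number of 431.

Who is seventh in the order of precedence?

Oyelaran

By grade within the Order: Drummond, Okonkwo, Ferreira and Yilmaz (Knight Commander); then Fontaine, Leclerc, Oyelaran, Tanaka and Varga (Commander).
Drummond, Okonkwo, Ferreira and Yilmaz are each not a Collar holder, so the next rule applies.
Among Drummond, Okonkwo, Ferreira and Yilmaz, by roll number (higher first): Drummond and Okonkwo (517) before Ferreira (375) before Yilmaz (223).
Among Drummond and Okonkwo, alphabetically by surname: Drummond before Okonkwo.
Fontaine, Leclerc, Oyelaran, Tanaka and Varga are each not a Collar holder, so the next rule applies.
Among Fontaine, Leclerc, Oyelaran, Tanaka and Varga, by roll number (higher first): Fontaine (778) before Leclerc, Oyelaran, Tanaka and Varga (431).
Among Leclerc, Oyelaran, Tanaka and Varga, alphabetically by surname: Leclerc before Oyelaran before Tanaka before Varga.
Order: Drummond, Okonkwo, Ferreira, Yilmaz, Fontaine, Leclerc, Oyelaran, Tanaka, Varga.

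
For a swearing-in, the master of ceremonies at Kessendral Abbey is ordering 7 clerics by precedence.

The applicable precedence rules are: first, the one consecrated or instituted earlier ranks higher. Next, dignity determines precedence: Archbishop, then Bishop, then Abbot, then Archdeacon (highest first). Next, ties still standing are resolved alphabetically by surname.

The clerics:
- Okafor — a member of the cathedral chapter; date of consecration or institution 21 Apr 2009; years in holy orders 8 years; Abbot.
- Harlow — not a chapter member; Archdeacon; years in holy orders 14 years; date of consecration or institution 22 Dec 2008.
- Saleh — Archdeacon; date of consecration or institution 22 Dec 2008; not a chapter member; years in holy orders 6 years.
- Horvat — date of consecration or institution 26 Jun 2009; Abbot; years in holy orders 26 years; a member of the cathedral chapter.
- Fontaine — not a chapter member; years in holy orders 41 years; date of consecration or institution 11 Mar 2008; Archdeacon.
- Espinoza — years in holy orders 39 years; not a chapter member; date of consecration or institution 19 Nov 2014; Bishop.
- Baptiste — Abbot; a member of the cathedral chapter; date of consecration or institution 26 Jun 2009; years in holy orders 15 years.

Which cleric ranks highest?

By date of consecration or institution (earlier first): Fontaine (11 Mar 2008); then Harlow and Saleh (both 22 Dec 2008); then Okafor (21 Apr 2009); then Baptiste and Horvat (both 26 Jun 2009); then Espinoza (19 Nov 2014).
Harlow and Saleh are each Archdeacon, so the next rule applies.
Among Harlow and Saleh, alphabetically by surname: Harlow before Saleh.
Baptiste and Horvat are each Abbot, so the next rule applies.
Among Baptiste and Horvat, alphabetically by surname: Baptiste before Horvat.
Order: Fontaine, Harlow, Saleh, Okafor, Baptiste, Horvat, Espinoza.

Fontaine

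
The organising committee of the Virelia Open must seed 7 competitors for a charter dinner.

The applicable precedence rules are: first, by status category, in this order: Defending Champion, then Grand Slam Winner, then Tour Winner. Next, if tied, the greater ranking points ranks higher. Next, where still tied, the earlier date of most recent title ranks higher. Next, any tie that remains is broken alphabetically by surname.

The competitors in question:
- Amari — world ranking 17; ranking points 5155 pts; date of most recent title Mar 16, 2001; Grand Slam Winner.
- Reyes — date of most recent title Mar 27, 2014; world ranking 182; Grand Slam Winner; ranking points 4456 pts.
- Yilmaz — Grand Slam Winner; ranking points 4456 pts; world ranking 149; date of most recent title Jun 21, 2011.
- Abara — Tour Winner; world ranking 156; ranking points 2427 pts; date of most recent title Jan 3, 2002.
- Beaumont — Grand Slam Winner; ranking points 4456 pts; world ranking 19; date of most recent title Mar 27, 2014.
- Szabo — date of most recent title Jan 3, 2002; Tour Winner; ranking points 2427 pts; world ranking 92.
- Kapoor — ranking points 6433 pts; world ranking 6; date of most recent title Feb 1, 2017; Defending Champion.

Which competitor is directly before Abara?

Reyes

By status category: Kapoor (Defending Champion); then Amari, Yilmaz, Beaumont and Reyes (Grand Slam Winner); then Abara and Szabo (Tour Winner).
Among Amari, Yilmaz, Beaumont and Reyes, by ranking points (higher first): Amari (5155 pts) before Yilmaz, Beaumont and Reyes (4456 pts).
Among Yilmaz, Beaumont and Reyes, by date of most recent title (earlier first): Yilmaz (Jun 21, 2011) before Beaumont and Reyes (Mar 27, 2014).
Among Beaumont and Reyes, alphabetically by surname: Beaumont before Reyes.
Abara and Szabo both have ranking points 2427 pts, so the next rule applies.
Abara and Szabo both have date of most recent title Jan 3, 2002, so the next rule applies.
Among Abara and Szabo, alphabetically by surname: Abara before Szabo.
Order: Kapoor, Amari, Yilmaz, Beaumont, Reyes, Abara, Szabo.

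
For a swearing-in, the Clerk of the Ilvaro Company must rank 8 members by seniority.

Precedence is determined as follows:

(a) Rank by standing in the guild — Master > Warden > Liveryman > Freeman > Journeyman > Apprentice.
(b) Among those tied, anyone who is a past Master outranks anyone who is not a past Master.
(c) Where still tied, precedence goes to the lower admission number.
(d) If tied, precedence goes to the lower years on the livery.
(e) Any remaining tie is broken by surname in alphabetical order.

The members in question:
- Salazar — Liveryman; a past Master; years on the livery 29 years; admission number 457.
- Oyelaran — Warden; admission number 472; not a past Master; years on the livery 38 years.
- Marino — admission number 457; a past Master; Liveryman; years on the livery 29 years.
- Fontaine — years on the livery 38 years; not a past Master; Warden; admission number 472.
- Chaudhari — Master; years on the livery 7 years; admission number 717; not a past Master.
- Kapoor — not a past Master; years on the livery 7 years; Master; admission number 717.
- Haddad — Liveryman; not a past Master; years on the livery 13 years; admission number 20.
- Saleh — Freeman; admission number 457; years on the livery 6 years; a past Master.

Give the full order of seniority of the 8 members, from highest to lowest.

By standing in the guild: Chaudhari and Kapoor (Master); then Fontaine and Oyelaran (Warden); then Marino, Salazar and Haddad (Liveryman); then Saleh (Freeman).
Chaudhari and Kapoor are each not a past Master, so the next rule applies.
Chaudhari and Kapoor both have admission number 717, so the next rule applies.
Chaudhari and Kapoor both have years on the livery 7 years, so the next rule applies.
Among Chaudhari and Kapoor, alphabetically by surname: Chaudhari before Kapoor.
Fontaine and Oyelaran are each not a past Master, so the next rule applies.
Fontaine and Oyelaran both have admission number 472, so the next rule applies.
Fontaine and Oyelaran both have years on the livery 38 years, so the next rule applies.
Among Fontaine and Oyelaran, alphabetically by surname: Fontaine before Oyelaran.
Among Marino, Salazar and Haddad, a past Master before not a past Master: Marino and Salazar (a past Master) before Haddad (not a past Master).
Marino and Salazar both have admission number 457, so the next rule applies.
Marino and Salazar both have years on the livery 29 years, so the next rule applies.
Among Marino and Salazar, alphabetically by surname: Marino before Salazar.
Full order: Chaudhari, Kapoor, Fontaine, Oyelaran, Marino, Salazar, Haddad, Saleh.

Chaudhari, Kapoor, Fontaine, Oyelaran, Marino, Salazar, Haddad, Saleh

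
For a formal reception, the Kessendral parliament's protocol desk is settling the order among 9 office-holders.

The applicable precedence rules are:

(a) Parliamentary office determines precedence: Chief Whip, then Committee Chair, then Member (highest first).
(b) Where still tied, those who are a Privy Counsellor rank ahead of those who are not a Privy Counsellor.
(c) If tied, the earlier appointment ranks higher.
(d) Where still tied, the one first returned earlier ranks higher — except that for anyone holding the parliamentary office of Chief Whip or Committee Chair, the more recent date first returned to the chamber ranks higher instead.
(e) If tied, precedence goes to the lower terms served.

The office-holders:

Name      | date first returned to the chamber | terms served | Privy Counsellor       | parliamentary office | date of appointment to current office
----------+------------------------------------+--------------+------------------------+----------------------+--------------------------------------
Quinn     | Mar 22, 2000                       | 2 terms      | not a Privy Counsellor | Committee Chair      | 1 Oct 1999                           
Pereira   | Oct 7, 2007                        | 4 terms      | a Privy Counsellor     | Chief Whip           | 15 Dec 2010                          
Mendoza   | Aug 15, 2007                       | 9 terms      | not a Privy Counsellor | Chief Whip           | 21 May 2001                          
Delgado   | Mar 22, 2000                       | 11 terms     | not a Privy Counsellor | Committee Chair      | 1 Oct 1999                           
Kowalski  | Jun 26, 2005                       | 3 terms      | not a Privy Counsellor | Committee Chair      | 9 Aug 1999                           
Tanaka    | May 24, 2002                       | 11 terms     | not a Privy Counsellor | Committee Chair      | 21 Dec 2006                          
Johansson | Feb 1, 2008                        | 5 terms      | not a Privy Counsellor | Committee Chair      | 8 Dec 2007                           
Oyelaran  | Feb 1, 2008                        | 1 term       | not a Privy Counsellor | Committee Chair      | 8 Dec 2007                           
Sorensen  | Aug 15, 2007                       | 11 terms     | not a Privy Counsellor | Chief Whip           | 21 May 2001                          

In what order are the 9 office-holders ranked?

By parliamentary office: Pereira, Mendoza and Sorensen (Chief Whip); then Kowalski, Quinn, Delgado, Tanaka, Oyelaran and Johansson (Committee Chair).
Among Pereira, Mendoza and Sorensen, a Privy Counsellor before not a Privy Counsellor: Pereira (a Privy Counsellor) before Mendoza and Sorensen (not a Privy Counsellor).
Mendoza and Sorensen both have date of appointment to current office 21 May 2001, so the next rule applies.
Mendoza and Sorensen both have date first returned to the chamber Aug 15, 2007, so the next rule applies.
Among Mendoza and Sorensen, by terms served (lower first): Mendoza (9 terms) before Sorensen (11 terms).
Kowalski, Quinn, Delgado, Tanaka, Oyelaran and Johansson are each not a Privy Counsellor, so the next rule applies.
Among Kowalski, Quinn, Delgado, Tanaka, Oyelaran and Johansson, by date of appointment to current office (earlier first): Kowalski (9 Aug 1999) before Quinn and Delgado (1 Oct 1999) before Tanaka (21 Dec 2006) before Oyelaran and Johansson (8 Dec 2007).
Quinn and Delgado both have date first returned to the chamber Mar 22, 2000, so the next rule applies.
Among Quinn and Delgado, by terms served (lower first): Quinn (2 terms) before Delgado (11 terms).
Oyelaran and Johansson both have date first returned to the chamber Feb 1, 2008, so the next rule applies.
Among Oyelaran and Johansson, by terms served (lower first): Oyelaran (1 term) before Johansson (5 terms).
Full order: Pereira, Mendoza, Sorensen, Kowalski, Quinn, Delgado, Tanaka, Oyelaran, Johansson.

Pereira, Mendoza, Sorensen, Kowalski, Quinn, Delgado, Tanaka, Oyelaran, Johansson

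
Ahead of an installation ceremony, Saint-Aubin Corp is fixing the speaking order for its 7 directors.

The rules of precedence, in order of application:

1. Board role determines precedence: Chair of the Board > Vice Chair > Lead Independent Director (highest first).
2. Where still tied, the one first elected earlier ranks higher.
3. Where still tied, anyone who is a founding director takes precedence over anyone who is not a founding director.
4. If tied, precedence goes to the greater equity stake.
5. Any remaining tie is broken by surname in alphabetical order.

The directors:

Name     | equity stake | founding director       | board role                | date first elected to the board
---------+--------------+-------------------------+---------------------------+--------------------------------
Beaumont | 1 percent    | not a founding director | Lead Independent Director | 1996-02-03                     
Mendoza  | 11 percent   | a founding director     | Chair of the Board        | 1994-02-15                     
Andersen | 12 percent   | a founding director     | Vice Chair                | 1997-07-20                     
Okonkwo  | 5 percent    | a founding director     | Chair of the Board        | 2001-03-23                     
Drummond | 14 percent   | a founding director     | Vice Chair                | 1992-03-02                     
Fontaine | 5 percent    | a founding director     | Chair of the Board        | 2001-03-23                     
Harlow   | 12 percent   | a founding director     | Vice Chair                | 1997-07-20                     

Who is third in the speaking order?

By board role: Mendoza, Fontaine and Okonkwo (Chair of the Board); then Drummond, Andersen and Harlow (Vice Chair); then Beaumont (Lead Independent Director).
Among Mendoza, Fontaine and Okonkwo, by date first elected to the board (earlier first): Mendoza (1994-02-15) before Fontaine and Okonkwo (2001-03-23).
Fontaine and Okonkwo are each a founding director, so the next rule applies.
Fontaine and Okonkwo both have equity stake 5 percent, so the next rule applies.
Among Fontaine and Okonkwo, alphabetically by surname: Fontaine before Okonkwo.
Among Drummond, Andersen and Harlow, by date first elected to the board (earlier first): Drummond (1992-03-02) before Andersen and Harlow (1997-07-20).
Andersen and Harlow are each a founding director, so the next rule applies.
Andersen and Harlow both have equity stake 12 percent, so the next rule applies.
Among Andersen and Harlow, alphabetically by surname: Andersen before Harlow.
Order: Mendoza, Fontaine, Okonkwo, Drummond, Andersen, Harlow, Beaumont.

Okonkwo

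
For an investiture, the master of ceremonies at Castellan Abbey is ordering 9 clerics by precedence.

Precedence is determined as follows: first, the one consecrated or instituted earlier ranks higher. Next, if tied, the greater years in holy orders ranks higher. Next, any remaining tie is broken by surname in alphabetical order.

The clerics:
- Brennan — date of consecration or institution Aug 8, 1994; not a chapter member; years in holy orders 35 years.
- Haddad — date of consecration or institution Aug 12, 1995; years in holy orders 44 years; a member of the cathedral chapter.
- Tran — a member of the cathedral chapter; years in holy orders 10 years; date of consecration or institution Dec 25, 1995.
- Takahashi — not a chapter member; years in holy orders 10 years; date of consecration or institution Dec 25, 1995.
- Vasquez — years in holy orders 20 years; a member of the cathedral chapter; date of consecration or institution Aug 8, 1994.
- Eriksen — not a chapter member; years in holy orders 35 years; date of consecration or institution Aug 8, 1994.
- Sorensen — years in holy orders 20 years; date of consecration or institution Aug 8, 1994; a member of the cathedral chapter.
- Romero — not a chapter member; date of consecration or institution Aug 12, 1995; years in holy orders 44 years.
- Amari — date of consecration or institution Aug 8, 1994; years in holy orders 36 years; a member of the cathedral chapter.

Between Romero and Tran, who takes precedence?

By date of consecration or institution (earlier first): Amari, Brennan, Eriksen, Sorensen and Vasquez (each Aug 8, 1994); then Haddad and Romero (both Aug 12, 1995); then Takahashi and Tran (both Dec 25, 1995).
Among Amari, Brennan, Eriksen, Sorensen and Vasquez, by years in holy orders (higher first): Amari (36 years) before Brennan and Eriksen (35 years) before Sorensen and Vasquez (20 years).
Among Brennan and Eriksen, alphabetically by surname: Brennan before Eriksen.
Among Sorensen and Vasquez, alphabetically by surname: Sorensen before Vasquez.
Haddad and Romero both have years in holy orders 44 years, so the next rule applies.
Among Haddad and Romero, alphabetically by surname: Haddad before Romero.
Takahashi and Tran both have years in holy orders 10 years, so the next rule applies.
Among Takahashi and Tran, alphabetically by surname: Takahashi before Tran.
So Romero takes precedence.

Romero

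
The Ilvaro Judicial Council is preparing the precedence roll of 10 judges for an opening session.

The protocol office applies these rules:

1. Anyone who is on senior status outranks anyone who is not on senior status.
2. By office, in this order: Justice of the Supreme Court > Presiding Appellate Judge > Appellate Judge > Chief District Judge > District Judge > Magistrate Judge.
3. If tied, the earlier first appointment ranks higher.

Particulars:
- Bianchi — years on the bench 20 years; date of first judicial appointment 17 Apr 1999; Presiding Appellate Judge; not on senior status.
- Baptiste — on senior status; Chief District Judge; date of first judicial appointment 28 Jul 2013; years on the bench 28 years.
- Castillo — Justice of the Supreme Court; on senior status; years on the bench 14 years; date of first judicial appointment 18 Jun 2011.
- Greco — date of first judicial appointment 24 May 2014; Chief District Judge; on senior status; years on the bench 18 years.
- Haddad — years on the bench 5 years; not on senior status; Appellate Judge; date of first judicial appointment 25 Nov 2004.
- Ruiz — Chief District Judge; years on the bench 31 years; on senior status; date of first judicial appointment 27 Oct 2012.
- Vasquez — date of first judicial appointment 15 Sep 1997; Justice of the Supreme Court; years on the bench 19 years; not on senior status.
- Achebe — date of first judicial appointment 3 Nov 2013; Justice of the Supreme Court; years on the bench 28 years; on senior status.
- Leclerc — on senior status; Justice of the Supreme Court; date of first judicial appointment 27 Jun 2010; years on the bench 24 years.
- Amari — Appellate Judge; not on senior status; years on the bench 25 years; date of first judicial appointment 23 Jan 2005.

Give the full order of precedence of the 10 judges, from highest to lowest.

Leclerc, Castillo, Achebe, Ruiz, Baptiste, Greco, Vasquez, Bianchi, Haddad, Amari

By the first rule: Leclerc, Castillo, Achebe, Ruiz, Baptiste and Greco (each on senior status); then Vasquez, Bianchi, Haddad and Amari (each not on senior status).
Among Leclerc, Castillo, Achebe, Ruiz, Baptiste and Greco, by office: Leclerc, Castillo and Achebe (Justice of the Supreme Court) before Ruiz, Baptiste and Greco (Chief District Judge).
Among Leclerc, Castillo and Achebe, by date of first judicial appointment (earlier first): Leclerc (27 Jun 2010) before Castillo (18 Jun 2011) before Achebe (3 Nov 2013).
Among Ruiz, Baptiste and Greco, by date of first judicial appointment (earlier first): Ruiz (27 Oct 2012) before Baptiste (28 Jul 2013) before Greco (24 May 2014).
Among Vasquez, Bianchi, Haddad and Amari, by office: Vasquez (Justice of the Supreme Court) before Bianchi (Presiding Appellate Judge) before Haddad and Amari (Appellate Judge).
Among Haddad and Amari, by date of first judicial appointment (earlier first): Haddad (25 Nov 2004) before Amari (23 Jan 2005).
Full order: Leclerc, Castillo, Achebe, Ruiz, Baptiste, Greco, Vasquez, Bianchi, Haddad, Amari.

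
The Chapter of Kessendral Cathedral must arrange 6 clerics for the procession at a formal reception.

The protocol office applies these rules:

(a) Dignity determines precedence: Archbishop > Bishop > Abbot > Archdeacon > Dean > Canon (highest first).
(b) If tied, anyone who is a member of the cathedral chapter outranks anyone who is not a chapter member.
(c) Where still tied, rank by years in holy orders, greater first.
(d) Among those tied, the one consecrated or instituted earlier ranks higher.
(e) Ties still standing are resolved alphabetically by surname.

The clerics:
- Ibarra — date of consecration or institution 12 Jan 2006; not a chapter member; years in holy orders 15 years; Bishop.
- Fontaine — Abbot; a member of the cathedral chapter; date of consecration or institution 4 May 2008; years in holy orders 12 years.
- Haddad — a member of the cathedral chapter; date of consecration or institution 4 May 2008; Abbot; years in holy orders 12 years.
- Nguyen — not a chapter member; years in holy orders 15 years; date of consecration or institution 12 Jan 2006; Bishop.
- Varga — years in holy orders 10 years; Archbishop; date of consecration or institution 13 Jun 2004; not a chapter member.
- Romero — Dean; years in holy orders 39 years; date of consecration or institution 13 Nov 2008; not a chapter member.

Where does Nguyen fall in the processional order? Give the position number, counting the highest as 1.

By dignity: Varga (Archbishop); then Ibarra and Nguyen (Bishop); then Fontaine and Haddad (Abbot); then Romero (Dean).
Ibarra and Nguyen are each not a chapter member, so the next rule applies.
Ibarra and Nguyen both have years in holy orders 15 years, so the next rule applies.
Ibarra and Nguyen both have date of consecration or institution 12 Jan 2006, so the next rule applies.
Among Ibarra and Nguyen, alphabetically by surname: Ibarra before Nguyen.
Fontaine and Haddad are each a member of the cathedral chapter, so the next rule applies.
Fontaine and Haddad both have years in holy orders 12 years, so the next rule applies.
Fontaine and Haddad both have date of consecration or institution 4 May 2008, so the next rule applies.
Among Fontaine and Haddad, alphabetically by surname: Fontaine before Haddad.
Order: Varga, Ibarra, Nguyen, Fontaine, Haddad, Romero. So position 3.

3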